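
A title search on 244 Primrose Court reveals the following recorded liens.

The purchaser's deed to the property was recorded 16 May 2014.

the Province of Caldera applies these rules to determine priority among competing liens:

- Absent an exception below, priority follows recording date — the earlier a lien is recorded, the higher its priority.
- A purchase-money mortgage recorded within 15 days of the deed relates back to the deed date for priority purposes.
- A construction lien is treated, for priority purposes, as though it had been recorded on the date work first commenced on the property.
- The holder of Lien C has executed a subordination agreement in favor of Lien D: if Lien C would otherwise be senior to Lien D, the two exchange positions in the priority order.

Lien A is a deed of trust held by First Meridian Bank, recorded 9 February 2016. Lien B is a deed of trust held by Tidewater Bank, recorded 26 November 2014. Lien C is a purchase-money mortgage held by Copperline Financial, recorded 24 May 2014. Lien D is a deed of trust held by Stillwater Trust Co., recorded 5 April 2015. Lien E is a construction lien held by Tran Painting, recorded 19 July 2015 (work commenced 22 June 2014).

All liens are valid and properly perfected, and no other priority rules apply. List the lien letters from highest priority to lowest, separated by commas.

D, E, B, C, A

Effective dates after the stated exceptions: C was recorded within the 15-day window, so its effective date is the deed date 16 May 2014; E is treated as recorded 22 June 2014, the work-commencement date.
By effective date: C (16 May 2014), E (22 June 2014), B (26 November 2014), D (5 April 2015), A (9 February 2016).
C is senior to D before the subordination, so the two trade places.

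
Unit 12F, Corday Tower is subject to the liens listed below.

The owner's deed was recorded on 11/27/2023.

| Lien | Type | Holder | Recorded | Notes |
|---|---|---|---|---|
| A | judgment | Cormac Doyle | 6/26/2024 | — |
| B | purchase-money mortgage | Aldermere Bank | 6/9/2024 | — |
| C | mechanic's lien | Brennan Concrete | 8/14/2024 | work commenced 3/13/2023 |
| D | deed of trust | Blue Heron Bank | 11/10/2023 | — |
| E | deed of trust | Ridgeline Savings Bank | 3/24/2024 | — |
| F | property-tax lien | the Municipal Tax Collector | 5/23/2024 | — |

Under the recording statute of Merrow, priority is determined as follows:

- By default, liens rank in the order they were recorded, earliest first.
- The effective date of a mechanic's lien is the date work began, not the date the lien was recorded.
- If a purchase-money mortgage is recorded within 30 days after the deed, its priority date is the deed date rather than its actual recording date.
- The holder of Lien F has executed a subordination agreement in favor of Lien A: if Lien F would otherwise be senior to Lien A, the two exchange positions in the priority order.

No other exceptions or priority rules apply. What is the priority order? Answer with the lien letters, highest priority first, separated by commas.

C, D, E, A, B, F

Effective dates: B was recorded 195 days after the deed, outside the 30-day window, so it keeps its recording date; C relates back to 3/13/2023 (work commenced).
By effective date: C (3/13/2023), D (11/10/2023), E (3/24/2024), F (5/23/2024), B (6/9/2024), A (6/26/2024).
The subordination applies — F was senior to A — so F and A swap.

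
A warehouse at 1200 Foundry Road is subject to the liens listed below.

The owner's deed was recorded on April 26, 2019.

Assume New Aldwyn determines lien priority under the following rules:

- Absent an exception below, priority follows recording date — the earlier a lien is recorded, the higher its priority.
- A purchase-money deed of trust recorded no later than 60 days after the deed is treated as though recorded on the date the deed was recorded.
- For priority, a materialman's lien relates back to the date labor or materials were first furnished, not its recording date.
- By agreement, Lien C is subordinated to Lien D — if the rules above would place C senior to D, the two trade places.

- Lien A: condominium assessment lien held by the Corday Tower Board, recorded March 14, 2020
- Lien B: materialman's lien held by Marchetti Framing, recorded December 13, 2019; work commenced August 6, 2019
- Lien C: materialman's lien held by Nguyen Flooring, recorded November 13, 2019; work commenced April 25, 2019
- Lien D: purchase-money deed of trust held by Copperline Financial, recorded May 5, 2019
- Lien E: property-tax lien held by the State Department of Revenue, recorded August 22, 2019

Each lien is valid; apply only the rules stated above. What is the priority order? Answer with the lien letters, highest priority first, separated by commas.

D, C, B, E, A

Adjusting effective dates: B is treated as recorded August 6, 2019, the work-commencement date; C relates back to April 25, 2019 (work commenced); D was recorded within the 60-day window, so its effective date is the deed date April 26, 2019.
Ordering by effective date: C (April 25, 2019), D (April 26, 2019), B (August 6, 2019), E (August 22, 2019), A (March 14, 2020).
C would otherwise be senior to D, so under the subordination agreement C and D exchange positions.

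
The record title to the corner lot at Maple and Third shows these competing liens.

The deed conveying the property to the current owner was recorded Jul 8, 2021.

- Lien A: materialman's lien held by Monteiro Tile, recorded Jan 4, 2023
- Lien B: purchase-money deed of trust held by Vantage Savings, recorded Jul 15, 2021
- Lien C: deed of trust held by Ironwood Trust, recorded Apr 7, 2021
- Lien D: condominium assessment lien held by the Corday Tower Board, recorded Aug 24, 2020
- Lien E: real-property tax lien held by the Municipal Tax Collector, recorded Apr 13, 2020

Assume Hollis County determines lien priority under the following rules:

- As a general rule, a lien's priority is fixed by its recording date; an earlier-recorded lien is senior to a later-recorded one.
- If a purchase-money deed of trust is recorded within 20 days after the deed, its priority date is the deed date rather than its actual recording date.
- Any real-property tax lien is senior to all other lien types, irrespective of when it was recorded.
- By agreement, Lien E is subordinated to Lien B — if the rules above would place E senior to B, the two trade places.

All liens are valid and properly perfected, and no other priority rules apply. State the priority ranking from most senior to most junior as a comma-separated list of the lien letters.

Effective dates: B was recorded within the 20-day window, so its effective date is the deed date Jul 8, 2021.
E is a real-property tax lien, so it outranks all other liens regardless of date.
Remaining liens by effective date: D (Aug 24, 2020), C (Apr 7, 2021), B (Jul 8, 2021), A (Jan 4, 2023).
E would otherwise be senior to B, so under the subordination agreement E and B exchange positions.

B, D, C, E, A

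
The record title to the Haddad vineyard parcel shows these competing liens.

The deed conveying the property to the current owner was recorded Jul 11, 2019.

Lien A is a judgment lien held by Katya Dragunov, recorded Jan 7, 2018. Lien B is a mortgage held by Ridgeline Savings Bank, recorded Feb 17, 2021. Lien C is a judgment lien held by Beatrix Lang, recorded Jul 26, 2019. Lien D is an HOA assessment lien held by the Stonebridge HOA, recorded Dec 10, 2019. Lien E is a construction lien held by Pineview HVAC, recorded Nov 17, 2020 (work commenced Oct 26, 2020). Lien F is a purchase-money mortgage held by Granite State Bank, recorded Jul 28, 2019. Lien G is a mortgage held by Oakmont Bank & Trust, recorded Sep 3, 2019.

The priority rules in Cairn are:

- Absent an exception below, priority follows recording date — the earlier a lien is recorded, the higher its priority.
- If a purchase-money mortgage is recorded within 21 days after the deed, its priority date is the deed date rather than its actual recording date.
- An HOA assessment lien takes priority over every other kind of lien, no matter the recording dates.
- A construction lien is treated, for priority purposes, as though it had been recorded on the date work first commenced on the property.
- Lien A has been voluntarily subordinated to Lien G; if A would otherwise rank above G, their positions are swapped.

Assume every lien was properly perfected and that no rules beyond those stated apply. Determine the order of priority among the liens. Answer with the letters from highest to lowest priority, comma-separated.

Adjusting effective dates: E is treated as recorded Oct 26, 2020, the work-commencement date; F was recorded within the 21-day window, so its effective date is the deed date Jul 11, 2019.
D is an HOA assessment lien, so it outranks all other liens regardless of date.
Among the remaining liens, by effective date: A (Jan 7, 2018), F (Jul 11, 2019), C (Jul 26, 2019), G (Sep 3, 2019), E (Oct 26, 2020), B (Feb 17, 2021).
The subordination applies — A was senior to G — so A and G swap.

D, G, F, C, A, E, B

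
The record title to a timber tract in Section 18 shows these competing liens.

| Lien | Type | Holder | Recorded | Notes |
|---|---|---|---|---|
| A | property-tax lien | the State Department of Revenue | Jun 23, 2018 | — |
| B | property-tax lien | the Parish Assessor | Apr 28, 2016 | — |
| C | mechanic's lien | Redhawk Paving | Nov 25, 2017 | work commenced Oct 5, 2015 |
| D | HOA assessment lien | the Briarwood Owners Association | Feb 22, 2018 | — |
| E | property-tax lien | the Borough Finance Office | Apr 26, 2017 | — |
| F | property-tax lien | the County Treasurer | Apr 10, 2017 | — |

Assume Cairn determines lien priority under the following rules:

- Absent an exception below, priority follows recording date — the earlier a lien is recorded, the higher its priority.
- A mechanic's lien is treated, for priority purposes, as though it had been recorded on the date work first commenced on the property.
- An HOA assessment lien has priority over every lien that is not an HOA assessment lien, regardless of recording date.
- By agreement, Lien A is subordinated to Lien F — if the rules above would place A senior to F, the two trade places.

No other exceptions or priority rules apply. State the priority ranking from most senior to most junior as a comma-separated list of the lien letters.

D, C, B, F, E, A

Adjusting effective dates: C is treated as recorded Oct 5, 2015, the work-commencement date.
D is an HOA assessment lien, so it outranks all other liens regardless of date.
Remaining liens by effective date: C (Oct 5, 2015), B (Apr 28, 2016), F (Apr 10, 2017), E (Apr 26, 2017), A (Jun 23, 2018).
A already ranks below F; the subordination has no effect.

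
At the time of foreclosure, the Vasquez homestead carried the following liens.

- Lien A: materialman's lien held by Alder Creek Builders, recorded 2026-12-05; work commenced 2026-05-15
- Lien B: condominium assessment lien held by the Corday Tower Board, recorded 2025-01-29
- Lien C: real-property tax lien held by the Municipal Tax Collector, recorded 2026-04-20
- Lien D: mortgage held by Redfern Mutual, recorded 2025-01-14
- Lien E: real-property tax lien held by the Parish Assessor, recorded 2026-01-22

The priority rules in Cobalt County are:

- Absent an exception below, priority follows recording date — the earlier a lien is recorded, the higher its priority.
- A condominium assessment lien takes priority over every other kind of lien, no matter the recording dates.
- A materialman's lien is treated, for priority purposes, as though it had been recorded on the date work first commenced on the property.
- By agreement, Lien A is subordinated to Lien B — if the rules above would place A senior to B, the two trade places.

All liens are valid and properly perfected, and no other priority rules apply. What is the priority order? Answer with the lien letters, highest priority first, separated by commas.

Effective dates after the stated exceptions: A relates back to 2026-05-15 (work commenced).
B is a condominium assessment lien and takes priority over every other lien.
Among the remaining liens, by effective date: D (2025-01-14), E (2026-01-22), C (2026-04-20), A (2026-05-15).
Since A is not senior to B, the subordination leaves the order unchanged.

B, D, E, C, A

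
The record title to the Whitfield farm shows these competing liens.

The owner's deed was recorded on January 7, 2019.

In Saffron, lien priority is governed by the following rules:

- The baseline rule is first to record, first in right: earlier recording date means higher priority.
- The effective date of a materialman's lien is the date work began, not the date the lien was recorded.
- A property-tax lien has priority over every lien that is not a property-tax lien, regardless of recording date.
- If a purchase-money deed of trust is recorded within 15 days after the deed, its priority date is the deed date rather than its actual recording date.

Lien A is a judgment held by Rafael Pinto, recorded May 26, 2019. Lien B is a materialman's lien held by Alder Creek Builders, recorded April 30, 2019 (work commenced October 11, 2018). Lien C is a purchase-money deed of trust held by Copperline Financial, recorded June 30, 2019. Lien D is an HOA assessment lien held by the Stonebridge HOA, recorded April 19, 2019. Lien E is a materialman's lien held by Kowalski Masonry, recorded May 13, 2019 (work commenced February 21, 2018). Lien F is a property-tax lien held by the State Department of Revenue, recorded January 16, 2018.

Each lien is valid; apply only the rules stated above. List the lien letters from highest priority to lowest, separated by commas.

Effective dates after the stated exceptions: B relates back to October 11, 2018 (work commenced); C missed the 15-day window (174 days after the deed), so its recording date stands; E's effective date is February 21, 2018, when work began.
F, as a property-tax lien, has superpriority and ranks first.
Ordering the rest by effective date: E (February 21, 2018), B (October 11, 2018), D (April 19, 2019), A (May 26, 2019), C (June 30, 2019).

F, E, B, D, A, C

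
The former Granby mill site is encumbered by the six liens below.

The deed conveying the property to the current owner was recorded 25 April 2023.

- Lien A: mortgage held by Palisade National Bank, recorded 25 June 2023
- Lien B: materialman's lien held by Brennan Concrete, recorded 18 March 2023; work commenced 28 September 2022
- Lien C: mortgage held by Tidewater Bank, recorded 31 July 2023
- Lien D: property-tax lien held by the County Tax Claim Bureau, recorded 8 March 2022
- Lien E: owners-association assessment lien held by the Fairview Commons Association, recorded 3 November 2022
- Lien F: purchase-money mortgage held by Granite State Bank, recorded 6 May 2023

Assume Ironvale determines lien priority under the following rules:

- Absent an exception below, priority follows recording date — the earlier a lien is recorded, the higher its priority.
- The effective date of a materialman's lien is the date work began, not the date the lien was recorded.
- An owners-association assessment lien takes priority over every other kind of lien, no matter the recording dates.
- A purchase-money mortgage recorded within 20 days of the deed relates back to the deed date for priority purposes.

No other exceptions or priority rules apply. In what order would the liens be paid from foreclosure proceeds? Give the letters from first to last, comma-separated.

E, D, B, F, A, C

Effective dates: B relates back to 28 September 2022 (work commenced); F relates back to the deed date 25 April 2023.
E is an owners-association assessment lien, so it outranks all other liens regardless of date.
Ordering the rest by effective date: D (8 March 2022), B (28 September 2022), F (25 April 2023), A (25 June 2023), C (31 July 2023).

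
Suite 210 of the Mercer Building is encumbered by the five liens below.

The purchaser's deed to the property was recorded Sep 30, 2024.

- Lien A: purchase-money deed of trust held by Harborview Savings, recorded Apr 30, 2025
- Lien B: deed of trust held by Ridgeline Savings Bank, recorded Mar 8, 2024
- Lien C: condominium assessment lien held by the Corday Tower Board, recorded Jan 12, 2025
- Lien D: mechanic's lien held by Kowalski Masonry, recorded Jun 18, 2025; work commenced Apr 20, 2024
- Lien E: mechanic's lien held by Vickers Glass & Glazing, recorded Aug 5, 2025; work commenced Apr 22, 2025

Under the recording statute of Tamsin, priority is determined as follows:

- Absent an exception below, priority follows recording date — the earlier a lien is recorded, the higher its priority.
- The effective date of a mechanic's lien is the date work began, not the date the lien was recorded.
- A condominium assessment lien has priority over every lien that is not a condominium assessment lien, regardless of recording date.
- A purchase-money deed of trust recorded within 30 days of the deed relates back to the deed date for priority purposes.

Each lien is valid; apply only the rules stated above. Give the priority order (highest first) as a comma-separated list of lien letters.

Effective dates after the stated exceptions: A was recorded 212 days after the deed — beyond 30 days — so no relation-back applies; D's effective date is Apr 20, 2024, when work began; E is treated as recorded Apr 22, 2025, the work-commencement date.
C is a condominium assessment lien and takes priority over every other lien.
The other liens, earliest effective date first: B (Mar 8, 2024), D (Apr 20, 2024), E (Apr 22, 2025), A (Apr 30, 2025).

C, B, D, E, A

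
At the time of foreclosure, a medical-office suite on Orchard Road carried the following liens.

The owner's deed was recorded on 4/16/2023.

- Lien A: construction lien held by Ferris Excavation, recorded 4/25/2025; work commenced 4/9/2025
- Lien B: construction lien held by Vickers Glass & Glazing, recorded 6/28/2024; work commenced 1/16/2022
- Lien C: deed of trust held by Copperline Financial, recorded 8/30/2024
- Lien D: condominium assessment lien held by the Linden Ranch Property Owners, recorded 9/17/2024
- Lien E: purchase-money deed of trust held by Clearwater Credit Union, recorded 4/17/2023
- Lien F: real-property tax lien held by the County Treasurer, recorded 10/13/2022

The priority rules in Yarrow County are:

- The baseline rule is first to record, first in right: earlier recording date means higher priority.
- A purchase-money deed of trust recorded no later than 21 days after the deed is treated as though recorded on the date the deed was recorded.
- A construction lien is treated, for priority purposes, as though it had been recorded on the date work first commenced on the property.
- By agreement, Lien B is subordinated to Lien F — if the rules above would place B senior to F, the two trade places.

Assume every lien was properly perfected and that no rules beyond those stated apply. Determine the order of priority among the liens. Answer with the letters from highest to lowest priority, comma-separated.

Effective dates after the stated exceptions: A is treated as recorded 4/9/2025, the work-commencement date; B relates back to 1/16/2022 (work commenced); E was recorded within the 21-day window, so its effective date is the deed date 4/16/2023.
By effective date, earliest first: B (1/16/2022), F (10/13/2022), E (4/16/2023), C (8/30/2024), D (9/17/2024), A (4/9/2025).
The subordination applies — B was senior to F — so B and F swap.

F, B, E, C, D, A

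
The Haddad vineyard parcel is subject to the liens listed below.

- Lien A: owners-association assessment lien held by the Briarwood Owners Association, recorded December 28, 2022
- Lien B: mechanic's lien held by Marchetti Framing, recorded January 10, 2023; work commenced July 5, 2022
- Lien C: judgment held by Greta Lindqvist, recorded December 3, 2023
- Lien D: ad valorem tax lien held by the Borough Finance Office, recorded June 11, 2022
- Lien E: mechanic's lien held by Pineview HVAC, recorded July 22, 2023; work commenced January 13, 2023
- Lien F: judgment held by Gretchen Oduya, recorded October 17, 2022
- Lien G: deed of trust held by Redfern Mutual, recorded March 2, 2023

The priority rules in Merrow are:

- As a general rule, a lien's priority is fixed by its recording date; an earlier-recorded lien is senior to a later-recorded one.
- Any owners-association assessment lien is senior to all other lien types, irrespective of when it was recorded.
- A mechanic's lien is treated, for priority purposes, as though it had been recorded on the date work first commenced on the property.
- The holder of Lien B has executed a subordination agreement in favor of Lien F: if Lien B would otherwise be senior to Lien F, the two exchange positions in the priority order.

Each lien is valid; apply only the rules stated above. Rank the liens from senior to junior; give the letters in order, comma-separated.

A, D, F, B, E, G, C

First, effective dates: B's effective date is July 5, 2022, when work began; E is treated as recorded January 13, 2023, the work-commencement date.
A is an owners-association assessment lien and takes priority over every other lien.
Remaining liens by effective date: D (June 11, 2022), B (July 5, 2022), F (October 17, 2022), E (January 13, 2023), G (March 2, 2023), C (December 3, 2023).
B would otherwise be senior to F, so under the subordination agreement B and F exchange positions.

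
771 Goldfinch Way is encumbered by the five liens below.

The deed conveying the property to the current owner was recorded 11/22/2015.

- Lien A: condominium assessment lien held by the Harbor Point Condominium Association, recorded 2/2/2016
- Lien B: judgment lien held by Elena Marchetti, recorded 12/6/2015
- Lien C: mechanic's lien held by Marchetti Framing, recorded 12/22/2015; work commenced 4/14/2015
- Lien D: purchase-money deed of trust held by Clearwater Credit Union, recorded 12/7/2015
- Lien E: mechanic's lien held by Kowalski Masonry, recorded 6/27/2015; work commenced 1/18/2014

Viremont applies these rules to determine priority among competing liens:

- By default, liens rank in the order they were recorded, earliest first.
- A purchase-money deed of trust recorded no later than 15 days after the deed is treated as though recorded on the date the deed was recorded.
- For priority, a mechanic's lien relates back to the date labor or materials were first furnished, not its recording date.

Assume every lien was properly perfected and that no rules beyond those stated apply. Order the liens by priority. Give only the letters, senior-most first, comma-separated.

Effective dates: C's effective date is 4/14/2015, when work began; D's effective date is the deed date, 11/22/2015; E is treated as recorded 1/18/2014, the work-commencement date.
Ordering by effective date: E (1/18/2014), C (4/14/2015), D (11/22/2015), B (12/6/2015), A (2/2/2016).

E, C, D, B, A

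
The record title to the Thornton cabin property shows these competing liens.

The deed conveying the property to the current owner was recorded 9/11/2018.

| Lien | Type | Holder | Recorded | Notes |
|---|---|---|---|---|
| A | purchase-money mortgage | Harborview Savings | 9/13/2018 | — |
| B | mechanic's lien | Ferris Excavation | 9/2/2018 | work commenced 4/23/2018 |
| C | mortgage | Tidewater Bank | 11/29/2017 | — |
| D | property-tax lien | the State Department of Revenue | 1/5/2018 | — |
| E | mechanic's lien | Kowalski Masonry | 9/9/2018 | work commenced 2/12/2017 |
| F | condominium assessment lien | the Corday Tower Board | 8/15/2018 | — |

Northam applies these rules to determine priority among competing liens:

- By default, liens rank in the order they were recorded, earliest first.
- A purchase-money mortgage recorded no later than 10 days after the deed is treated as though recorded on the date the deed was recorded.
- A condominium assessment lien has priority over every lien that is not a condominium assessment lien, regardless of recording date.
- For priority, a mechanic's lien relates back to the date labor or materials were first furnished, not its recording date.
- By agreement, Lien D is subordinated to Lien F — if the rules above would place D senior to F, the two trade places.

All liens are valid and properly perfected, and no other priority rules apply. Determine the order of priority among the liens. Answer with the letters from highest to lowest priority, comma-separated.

Effective dates after the stated exceptions: A's effective date is the deed date, 9/11/2018; B is treated as recorded 4/23/2018, the work-commencement date; E relates back to 2/12/2017 (work commenced).
F is a condominium assessment lien, so it outranks all other liens regardless of date.
Remaining liens by effective date: E (2/12/2017), C (11/29/2017), D (1/5/2018), B (4/23/2018), A (9/11/2018).
D is already junior to F, so the subordination agreement changes nothing.

F, E, C, D, B, A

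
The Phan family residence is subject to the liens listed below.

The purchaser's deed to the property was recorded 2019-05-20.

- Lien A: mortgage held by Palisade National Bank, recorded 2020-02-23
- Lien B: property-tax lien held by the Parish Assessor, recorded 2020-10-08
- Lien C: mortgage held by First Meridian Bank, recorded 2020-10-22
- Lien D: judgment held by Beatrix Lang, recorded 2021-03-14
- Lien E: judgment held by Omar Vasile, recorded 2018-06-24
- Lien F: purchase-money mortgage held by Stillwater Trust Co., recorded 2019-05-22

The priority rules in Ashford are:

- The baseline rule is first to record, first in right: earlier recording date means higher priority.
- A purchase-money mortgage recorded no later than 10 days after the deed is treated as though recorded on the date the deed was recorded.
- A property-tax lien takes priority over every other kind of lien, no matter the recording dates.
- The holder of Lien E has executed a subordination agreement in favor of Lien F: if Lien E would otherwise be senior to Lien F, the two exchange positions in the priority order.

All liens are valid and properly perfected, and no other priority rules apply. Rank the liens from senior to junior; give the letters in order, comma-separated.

Adjusting effective dates: F's effective date is the deed date, 2019-05-20.
B, as a property-tax lien, has superpriority and ranks first.
The other liens, earliest effective date first: E (2018-06-24), F (2019-05-20), A (2020-02-23), C (2020-10-22), D (2021-03-14).
E would otherwise be senior to F, so under the subordination agreement E and F exchange positions.

B, F, E, A, C, D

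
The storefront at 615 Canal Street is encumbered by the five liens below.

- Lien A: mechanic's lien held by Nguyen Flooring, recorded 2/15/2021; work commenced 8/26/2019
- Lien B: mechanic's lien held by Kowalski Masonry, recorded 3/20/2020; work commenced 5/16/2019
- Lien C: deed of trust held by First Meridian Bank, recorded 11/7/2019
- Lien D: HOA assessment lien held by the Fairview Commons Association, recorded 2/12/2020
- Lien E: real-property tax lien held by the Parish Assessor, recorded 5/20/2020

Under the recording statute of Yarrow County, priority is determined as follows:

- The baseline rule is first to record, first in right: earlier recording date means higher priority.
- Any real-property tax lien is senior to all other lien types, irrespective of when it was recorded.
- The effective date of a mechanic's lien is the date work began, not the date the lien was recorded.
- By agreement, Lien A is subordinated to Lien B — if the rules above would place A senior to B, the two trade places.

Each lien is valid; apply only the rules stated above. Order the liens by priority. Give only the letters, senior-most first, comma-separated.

E, B, A, C, D

First, effective dates: A relates back to 8/26/2019 (work commenced); B's effective date is 5/16/2019, when work began.
E, as a real-property tax lien, has superpriority and ranks first.
Remaining liens by effective date: B (5/16/2019), A (8/26/2019), C (11/7/2019), D (2/12/2020).
Since A is not senior to B, the subordination leaves the order unchanged.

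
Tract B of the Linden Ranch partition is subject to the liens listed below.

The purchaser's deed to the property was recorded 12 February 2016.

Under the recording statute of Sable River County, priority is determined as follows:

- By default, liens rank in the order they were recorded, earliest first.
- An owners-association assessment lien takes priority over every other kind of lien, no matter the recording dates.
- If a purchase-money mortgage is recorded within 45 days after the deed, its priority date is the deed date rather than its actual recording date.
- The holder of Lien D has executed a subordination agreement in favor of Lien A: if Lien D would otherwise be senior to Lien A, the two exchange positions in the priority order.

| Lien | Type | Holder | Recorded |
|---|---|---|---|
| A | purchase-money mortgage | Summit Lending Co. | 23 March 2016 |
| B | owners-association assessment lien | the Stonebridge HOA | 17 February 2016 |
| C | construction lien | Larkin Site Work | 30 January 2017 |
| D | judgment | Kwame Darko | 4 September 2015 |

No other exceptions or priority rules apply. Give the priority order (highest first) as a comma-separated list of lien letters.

B, A, D, C

First, effective dates: A's effective date is the deed date, 12 February 2016.
B is an owners-association assessment lien, so it outranks all other liens regardless of date.
Remaining liens by effective date: D (4 September 2015), A (12 February 2016), C (30 January 2017).
Because D would otherwise rank above A, the subordination swaps them.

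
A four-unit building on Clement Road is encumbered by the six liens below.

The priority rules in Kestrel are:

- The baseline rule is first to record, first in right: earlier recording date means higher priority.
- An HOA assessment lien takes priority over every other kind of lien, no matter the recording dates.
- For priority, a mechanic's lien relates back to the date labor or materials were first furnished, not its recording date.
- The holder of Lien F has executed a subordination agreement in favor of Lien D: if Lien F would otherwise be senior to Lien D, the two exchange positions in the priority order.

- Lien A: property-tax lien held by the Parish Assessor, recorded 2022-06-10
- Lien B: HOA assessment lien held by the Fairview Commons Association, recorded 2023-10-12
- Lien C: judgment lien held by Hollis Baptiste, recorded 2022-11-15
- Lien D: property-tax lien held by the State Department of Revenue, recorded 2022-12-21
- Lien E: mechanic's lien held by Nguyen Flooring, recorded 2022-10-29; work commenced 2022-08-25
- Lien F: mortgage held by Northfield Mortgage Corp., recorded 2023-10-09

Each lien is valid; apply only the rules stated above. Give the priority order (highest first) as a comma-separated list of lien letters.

Effective dates after the stated exceptions: E relates back to 2022-08-25 (work commenced).
B is an HOA assessment lien, so it outranks all other liens regardless of date.
Remaining liens by effective date: A (2022-06-10), E (2022-08-25), C (2022-11-15), D (2022-12-21), F (2023-10-09).
F already ranks below D; the subordination has no effect.

B, A, E, C, D, F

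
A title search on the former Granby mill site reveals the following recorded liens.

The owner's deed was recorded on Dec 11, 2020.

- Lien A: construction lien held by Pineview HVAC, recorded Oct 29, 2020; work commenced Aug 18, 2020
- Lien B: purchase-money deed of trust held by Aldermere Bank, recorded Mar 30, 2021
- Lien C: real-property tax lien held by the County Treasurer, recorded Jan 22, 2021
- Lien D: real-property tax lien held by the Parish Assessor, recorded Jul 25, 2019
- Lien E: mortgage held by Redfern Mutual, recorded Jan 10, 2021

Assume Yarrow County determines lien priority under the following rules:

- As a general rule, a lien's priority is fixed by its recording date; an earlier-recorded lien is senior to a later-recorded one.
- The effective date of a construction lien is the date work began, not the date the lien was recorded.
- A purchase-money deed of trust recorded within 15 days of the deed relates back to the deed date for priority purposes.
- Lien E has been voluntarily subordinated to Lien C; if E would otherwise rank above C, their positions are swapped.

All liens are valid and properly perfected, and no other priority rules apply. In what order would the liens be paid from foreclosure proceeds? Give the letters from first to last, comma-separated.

D, A, C, E, B

Effective dates after the stated exceptions: A is treated as recorded Aug 18, 2020, the work-commencement date; B was recorded 109 days after the deed, outside the 15-day window, so it keeps its recording date.
Sorted by effective date: D (Jul 25, 2019), A (Aug 18, 2020), E (Jan 10, 2021), C (Jan 22, 2021), B (Mar 30, 2021).
E is senior to C before the subordination, so the two trade places.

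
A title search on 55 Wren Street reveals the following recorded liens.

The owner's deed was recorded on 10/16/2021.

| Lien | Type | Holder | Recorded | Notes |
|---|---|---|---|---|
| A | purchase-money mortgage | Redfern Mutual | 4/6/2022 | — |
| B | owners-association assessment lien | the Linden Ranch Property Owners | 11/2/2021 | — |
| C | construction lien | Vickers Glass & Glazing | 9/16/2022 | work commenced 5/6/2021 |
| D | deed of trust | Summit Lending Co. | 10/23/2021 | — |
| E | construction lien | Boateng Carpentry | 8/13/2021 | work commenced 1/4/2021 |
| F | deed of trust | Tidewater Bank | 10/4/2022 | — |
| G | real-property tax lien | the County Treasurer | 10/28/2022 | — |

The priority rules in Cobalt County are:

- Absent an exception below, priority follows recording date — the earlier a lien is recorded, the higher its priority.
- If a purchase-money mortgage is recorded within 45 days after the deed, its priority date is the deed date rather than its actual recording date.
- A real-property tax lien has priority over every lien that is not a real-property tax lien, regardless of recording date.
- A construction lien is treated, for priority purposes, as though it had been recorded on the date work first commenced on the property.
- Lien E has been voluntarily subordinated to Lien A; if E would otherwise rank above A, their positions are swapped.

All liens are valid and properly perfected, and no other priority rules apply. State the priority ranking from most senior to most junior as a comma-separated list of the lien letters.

First, effective dates: A was recorded 172 days after the deed, outside the 45-day window, so it keeps its recording date; C's effective date is 5/6/2021, when work began; E is treated as recorded 1/4/2021, the work-commencement date.
G is a real-property tax lien and takes priority over every other lien.
Among the remaining liens, by effective date: E (1/4/2021), C (5/6/2021), D (10/23/2021), B (11/2/2021), A (4/6/2022), F (10/4/2022).
Because E would otherwise rank above A, the subordination swaps them.

G, A, C, D, B, E, F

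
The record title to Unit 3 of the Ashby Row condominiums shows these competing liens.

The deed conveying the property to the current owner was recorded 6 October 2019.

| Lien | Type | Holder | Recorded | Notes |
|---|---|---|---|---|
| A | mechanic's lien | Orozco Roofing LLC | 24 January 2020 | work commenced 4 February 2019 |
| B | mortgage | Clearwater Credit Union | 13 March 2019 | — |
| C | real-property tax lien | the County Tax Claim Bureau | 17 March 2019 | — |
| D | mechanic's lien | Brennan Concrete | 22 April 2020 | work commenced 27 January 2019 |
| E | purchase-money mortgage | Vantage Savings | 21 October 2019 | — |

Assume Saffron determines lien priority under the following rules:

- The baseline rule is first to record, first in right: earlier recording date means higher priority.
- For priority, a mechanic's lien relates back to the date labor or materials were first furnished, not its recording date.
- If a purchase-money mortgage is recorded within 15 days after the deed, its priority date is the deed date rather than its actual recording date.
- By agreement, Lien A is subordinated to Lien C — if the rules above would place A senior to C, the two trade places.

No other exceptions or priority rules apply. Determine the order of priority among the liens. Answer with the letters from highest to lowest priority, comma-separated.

D, C, B, A, E

Effective dates: A's effective date is 4 February 2019, when work began; D relates back to 27 January 2019 (work commenced); E relates back to the deed date 6 October 2019.
By effective date, earliest first: D (27 January 2019), A (4 February 2019), B (13 March 2019), C (17 March 2019), E (6 October 2019).
The subordination applies — A was senior to C — so A and C swap.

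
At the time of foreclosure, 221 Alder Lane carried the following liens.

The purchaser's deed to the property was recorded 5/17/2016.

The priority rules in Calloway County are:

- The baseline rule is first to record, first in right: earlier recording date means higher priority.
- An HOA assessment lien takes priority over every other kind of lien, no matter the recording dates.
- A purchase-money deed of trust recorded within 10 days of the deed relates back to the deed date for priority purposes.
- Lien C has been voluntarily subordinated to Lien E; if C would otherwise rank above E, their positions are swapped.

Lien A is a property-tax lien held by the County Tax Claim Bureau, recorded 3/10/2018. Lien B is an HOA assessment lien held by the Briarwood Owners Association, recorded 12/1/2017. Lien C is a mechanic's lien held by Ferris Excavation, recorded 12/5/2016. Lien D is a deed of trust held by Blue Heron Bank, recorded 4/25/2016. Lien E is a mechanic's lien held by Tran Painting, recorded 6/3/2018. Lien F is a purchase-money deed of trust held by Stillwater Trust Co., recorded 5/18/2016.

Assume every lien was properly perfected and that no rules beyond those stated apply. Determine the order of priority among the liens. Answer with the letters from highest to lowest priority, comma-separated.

Adjusting effective dates: F was recorded within the 10-day window, so its effective date is the deed date 5/17/2016.
B is an HOA assessment lien, so it outranks all other liens regardless of date.
Remaining liens by effective date: D (4/25/2016), F (5/17/2016), C (12/5/2016), A (3/10/2018), E (6/3/2018).
C is senior to E before the subordination, so the two trade places.

B, D, F, E, A, C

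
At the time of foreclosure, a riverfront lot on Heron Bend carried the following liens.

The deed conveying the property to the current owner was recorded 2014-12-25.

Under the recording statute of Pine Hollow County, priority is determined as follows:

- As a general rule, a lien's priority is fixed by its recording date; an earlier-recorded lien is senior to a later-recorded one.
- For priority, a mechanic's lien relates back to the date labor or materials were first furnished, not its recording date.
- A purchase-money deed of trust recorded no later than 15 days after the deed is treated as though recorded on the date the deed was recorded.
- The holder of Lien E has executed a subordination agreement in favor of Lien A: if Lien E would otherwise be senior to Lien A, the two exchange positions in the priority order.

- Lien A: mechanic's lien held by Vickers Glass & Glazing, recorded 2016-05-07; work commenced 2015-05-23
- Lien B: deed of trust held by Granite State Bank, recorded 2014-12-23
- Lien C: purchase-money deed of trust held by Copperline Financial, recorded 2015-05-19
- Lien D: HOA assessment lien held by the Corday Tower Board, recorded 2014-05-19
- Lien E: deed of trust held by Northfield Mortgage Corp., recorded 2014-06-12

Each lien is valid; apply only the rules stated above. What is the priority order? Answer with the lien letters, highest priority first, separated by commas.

D, A, B, C, E

Adjusting effective dates: A relates back to 2015-05-23 (work commenced); C was recorded 145 days after the deed, outside the 15-day window, so it keeps its recording date.
By effective date: D (2014-05-19), E (2014-06-12), B (2014-12-23), C (2015-05-19), A (2015-05-23).
The subordination applies — E was senior to A — so E and A swap.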